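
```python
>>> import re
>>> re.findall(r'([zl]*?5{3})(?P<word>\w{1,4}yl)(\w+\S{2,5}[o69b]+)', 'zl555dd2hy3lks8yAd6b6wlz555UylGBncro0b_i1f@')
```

The pattern matches zero or more of one of [zl] (lazy), then exactly 3 of a literal '5' (captured); then 1 to 4 of a word character, then the literal 'yl' (captured as 'word'); then one or more of a word character, then 2 to 5 of a non-whitespace character, then one or more of one of [o69b] (captured).
Scanning left to right: at [22:38] match 'lz555UylGBncro0b', groups = ('lz555', 'Uyl', 'GBncro0b').
3 groups means the one result is a tuple of 3 captured strings — 1 here.

[('lz555', 'Uyl', 'GBncro0b')]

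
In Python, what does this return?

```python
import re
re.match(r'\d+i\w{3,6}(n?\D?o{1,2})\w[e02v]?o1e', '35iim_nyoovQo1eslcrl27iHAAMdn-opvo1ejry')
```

None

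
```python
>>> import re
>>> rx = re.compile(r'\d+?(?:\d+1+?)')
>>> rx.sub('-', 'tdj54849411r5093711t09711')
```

'tdj-r-t-'

This matches one or more of a digit (lazy); then one or more of a digit, then one or more of a literal '1' (lazy) (non-capturing group).
`sub` substitutes '-' at each match site.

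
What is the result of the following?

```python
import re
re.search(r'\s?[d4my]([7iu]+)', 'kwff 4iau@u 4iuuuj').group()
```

' 4i'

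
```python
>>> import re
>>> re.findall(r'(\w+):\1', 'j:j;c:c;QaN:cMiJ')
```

After group 1 captures some text, `\1` only succeeds where that same text appears again.
Scanning left to right: at [0:3] match 'j:j', group 1 = 'j'; at [4:7] match 'c:c', group 1 = 'c'.
`findall` collects group 1 from each match (2 total).

['j', 'c']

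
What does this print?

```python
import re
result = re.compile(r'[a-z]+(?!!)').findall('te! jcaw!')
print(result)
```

['t', 'jca']

The negative lookahead/lookbehind blocks any match where the forbidden context is present.
Walking the string: at [0:1] → 't'; at [4:7] → 'jca'.
No capturing groups, so `findall` returns the 2 full match strings.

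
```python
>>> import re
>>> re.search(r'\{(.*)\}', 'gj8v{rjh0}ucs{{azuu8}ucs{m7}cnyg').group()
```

'{rjh0}ucs{{azuu8}ucs{m7}'

The match spans [4:28] → '{rjh0}ucs{{azuu8}ucs{m7}'.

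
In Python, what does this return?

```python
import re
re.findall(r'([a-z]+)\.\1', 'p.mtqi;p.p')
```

['p']

`\1` is not a pattern — it's the concrete string captured by group 1, re-applied verbatim.
Scanning left to right: at [7:10] match 'p.p', group 1 = 'p'.
One capturing group, so `findall` returns just the captured substring from the one match — 1 in all.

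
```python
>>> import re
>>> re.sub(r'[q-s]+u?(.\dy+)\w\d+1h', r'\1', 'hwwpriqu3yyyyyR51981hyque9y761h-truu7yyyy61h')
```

Pattern: one or more of a character in [q-s], then optionally the literal 'u'; then any character, then a digit, then one or more of the literal 'y' (captured); then a word character; then one or more of a digit, then the literal '1h'.
Each match is replaced using the text its own group 1 captured.

'hwwpriu3yyyyyye9y-tu7yyy'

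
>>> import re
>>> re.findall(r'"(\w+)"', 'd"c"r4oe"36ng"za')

['c', '36ng']

Matches: at [1:4] match '"c"', group 1 = 'c'; at [8:14] match '"36ng"', group 1 = '36ng'.
One capturing group, so `findall` returns just the captured substring from each match — 2 in all.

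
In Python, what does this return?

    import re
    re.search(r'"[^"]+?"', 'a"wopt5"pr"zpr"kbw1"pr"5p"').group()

'"wopt5"'

`re.search` tries every starting position until one works.
The match spans [1:8] → '"wopt5"'.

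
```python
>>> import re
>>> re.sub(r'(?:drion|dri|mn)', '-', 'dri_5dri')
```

'-_5-'

`sub` substitutes '-' at each match site.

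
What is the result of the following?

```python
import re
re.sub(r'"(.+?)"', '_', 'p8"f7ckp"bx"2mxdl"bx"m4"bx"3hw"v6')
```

'p8_bx_bx_bx_v6'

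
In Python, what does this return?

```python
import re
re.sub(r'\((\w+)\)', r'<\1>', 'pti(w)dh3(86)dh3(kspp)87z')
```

Matches: at [3:6] → '(w)'; at [9:13] → '(86)'; at [16:22] → '(kspp)'.
Each match is replaced using the text its own group 1 captured.

'pti<w>dh3<86>dh3<kspp>87z'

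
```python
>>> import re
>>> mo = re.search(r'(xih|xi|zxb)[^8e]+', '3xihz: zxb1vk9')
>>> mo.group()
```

'xihz: zxb1vk9'

The match spans [1:14] → 'xihz: zxb1vk9'.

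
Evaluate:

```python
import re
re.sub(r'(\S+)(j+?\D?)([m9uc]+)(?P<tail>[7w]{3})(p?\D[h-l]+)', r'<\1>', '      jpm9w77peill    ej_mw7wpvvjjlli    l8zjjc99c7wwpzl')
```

'      jpm9w77peill    ej_mw7wpvvjjlli    <l8zj>'

The pattern matches one or more of a non-whitespace character (captured); then one or more of the literal 'j' (lazy), then optionally a non-digit (captured); then one or more of one of [m9uc] (captured); then exactly 3 of one of [7w] (captured as 'tail'); then optionally the literal 'p', then a non-digit, then one or more of a character in [h-l] (captured).
Matches: at [41:56] → 'l8zjjc99c7wwpzl'.
Each match is replaced using the text its own group 1 captured.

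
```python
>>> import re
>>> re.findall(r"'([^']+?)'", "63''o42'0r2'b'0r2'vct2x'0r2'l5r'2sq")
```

Because there's exactly one group, `findall` drops the full match and keeps group 1 from each hit.

['o42', 'b', 'vct2x', 'l5r']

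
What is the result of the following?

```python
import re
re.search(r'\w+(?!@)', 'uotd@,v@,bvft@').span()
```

(0, 3)

`(?!…)`/`(?<!…)` only lets a position through if the neighbouring text does NOT match; no characters are consumed.
`re.search` tries every starting position until one works.
The match spans [0:3] → 'uot'.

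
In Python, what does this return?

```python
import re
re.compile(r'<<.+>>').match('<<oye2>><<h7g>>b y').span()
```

(0, 15)

`match` is anchored at position 0; if the pattern doesn't fit there, it returns None.
The match spans [0:15] → '<<oye2>><<h7g>>'.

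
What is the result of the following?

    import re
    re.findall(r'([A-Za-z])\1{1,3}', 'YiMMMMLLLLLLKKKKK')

['M', 'L', 'L', 'K']

A backreference is literal: `\1` must see the identical characters the first group matched.
Matches: at [2:6] match 'MMMM', group 1 = 'M'; at [6:10] match 'LLLL', group 1 = 'L'; at [10:12] match 'LL', group 1 = 'L'; at [12:16] match 'KKKK', group 1 = 'K'.
One capturing group, so `findall` returns just the captured substring from each match — 4 in all.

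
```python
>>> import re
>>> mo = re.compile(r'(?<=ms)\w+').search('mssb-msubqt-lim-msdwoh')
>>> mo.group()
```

The lookaround is zero-width — it requires the adjacent text to match without consuming it, so the asserted text isn't part of the match.
`search` walks the string left to right and returns the first match it finds.
The match spans [2:4] → 'sb'.

'sb'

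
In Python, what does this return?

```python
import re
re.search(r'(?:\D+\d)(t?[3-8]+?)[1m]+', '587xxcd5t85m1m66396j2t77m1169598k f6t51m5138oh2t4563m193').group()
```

The match spans [3:14] → 'xxcd5t85m1m'.

'xxcd5t85m1m'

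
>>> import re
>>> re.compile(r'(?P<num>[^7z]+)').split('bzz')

['', 'b', 'zz']

This matches one or more of any character except [7z] (captured as 'num').
Matches to split on: at [0:1] → 'b'.
With a capturing group present, the delimiter's captured portion is kept in the result list.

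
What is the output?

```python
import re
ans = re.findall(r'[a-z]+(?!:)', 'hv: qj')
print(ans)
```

['h', 'qj']

`(?!…)`/`(?<!…)` only lets a position through if the neighbouring text does NOT match; no characters are consumed.
`findall` yields the raw match text (2 of them) because the pattern has no groups.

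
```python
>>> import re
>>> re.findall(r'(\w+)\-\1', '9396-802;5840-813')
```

`\1` is not a pattern — it's the concrete string captured by group 1, re-applied verbatim.
One capturing group, so `findall` returns just the captured substring from each match — 0 in all.
Nothing in the string satisfies the pattern, so the list is empty.

[]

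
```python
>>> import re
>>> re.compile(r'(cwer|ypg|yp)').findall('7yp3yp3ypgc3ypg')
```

Alternation tries branches left to right and keeps the first one that lets the overall match succeed at that position.
Matches: at [1:3] match 'yp', group 1 = 'yp'; at [4:6] match 'yp', group 1 = 'yp'; at [7:10] match 'ypg', group 1 = 'ypg'; at [12:15] match 'ypg', group 1 = 'ypg'.
One capturing group, so `findall` returns just the captured substring from each match — 4 in all.

['yp', 'yp', 'ypg', 'ypg']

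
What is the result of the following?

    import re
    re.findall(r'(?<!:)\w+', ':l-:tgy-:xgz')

['gy', 'gz']

A negative assertion filters positions out without eating any characters.
Walking the string: at [5:7] → 'gy'; at [10:12] → 'gz'.
With no groups in the pattern, `findall` gives back each whole match — 2 here.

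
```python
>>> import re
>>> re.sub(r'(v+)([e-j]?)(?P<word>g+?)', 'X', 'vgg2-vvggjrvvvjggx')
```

'X2-XjrXgx'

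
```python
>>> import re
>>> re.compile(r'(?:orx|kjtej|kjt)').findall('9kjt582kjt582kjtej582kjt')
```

`|` is ordered: at each position the engine commits to the first alternative that works.
With no groups in the pattern, `findall` gives back each whole match — 4 here.

['kjt', 'kjt', 'kjtej', 'kjt']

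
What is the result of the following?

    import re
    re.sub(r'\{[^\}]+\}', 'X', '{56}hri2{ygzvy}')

Matches: at [0:4] → '{56}'; at [8:15] → '{ygzvy}'.
Every occurrence is swapped for 'X'.

'Xhri2X'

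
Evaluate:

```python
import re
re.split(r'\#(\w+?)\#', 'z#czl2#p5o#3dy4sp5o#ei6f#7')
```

Matches to split on: at [1:7] → '#czl2#'; at [10:20] → '#3dy4sp5o#'.
Because the pattern has a capturing group, `split` also inserts each captured text between the pieces.

['z', 'czl2', 'p5o', '3dy4sp5o', 'ei6f#7']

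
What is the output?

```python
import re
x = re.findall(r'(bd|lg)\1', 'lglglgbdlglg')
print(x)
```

`\1` has to match the exact text group 1 already captured.
Matches: at [0:4] match 'lglg', group 1 = 'lg'; at [8:12] match 'lglg', group 1 = 'lg'.
One capturing group, so `findall` returns just the captured substring from each match — 2 in all.

['lg', 'lg']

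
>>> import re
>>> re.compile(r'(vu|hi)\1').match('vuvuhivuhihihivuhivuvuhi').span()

(0, 4)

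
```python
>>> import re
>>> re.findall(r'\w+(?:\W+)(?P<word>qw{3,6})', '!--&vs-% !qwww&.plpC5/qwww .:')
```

The pattern matches one or more of a word character; then one or more of a non-word character (non-capturing group); then a literal 'q', then 3 to 6 of the literal 'w' (captured as 'word').
With a single group, `findall` returns only what that group captured — 2 items.

['qwww', 'qwww']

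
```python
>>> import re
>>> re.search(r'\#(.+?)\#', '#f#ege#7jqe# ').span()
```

`search` walks the string left to right and returns the first match it finds.
The match spans [0:3] → '#f#'.
Captured: group 1 = 'f'.

(0, 3)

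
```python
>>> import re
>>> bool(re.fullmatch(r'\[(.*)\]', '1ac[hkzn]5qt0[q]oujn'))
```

`re.fullmatch` requires the pattern to consume the entire string.
Here there's no way to consume every character, so the call returns None, and `bool(None)` is False.

False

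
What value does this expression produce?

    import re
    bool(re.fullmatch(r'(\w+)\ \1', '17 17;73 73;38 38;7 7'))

False

`\1` has to match the exact text group 1 already captured.
For `fullmatch`, every character of the input must be accounted for by the pattern.
Here the pattern can't cover the whole string, so the call returns None, and `bool(None)` is False.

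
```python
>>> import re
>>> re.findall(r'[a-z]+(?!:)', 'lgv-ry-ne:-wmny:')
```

['lgv', 'ry', 'n', 'wmn']

The negative lookaround is zero-width — it rules out positions where the adjacent text would match, without consuming anything.
Matches: at [0:3] → 'lgv'; at [4:6] → 'ry'; at [7:8] → 'n'; at [11:14] → 'wmn'.
No capturing groups, so `findall` returns the 4 full match strings.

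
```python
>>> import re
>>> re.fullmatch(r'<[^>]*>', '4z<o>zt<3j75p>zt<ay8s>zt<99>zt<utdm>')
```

None

`fullmatch` succeeds only if the pattern covers the string from start to end.
Here the pattern can't cover the whole string, so the call returns None.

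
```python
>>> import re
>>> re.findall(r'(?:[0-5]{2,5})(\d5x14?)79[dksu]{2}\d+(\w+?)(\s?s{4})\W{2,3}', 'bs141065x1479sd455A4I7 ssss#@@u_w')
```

Pattern: 2 to 5 of a character in [0-5] (non-capturing group); then a digit, then the literal '5x1', then optionally the literal '4' (captured); then the literal '79', then exactly 2 of one of [dksu], then one or more of a digit; then one or more of a word character (lazy) (captured); then optionally whitespace, then exactly 4 of the literal 's' (captured); then 2 to 3 of a non-word character.
With 3 capturing groups, `findall` returns a 3-tuple per match.

[('65x14', 'A4I7', ' ssss')]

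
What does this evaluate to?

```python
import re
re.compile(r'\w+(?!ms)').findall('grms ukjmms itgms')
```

['grms', 'ukjmms', 'itgms']

`(?!…)`/`(?<!…)` only lets a position through if the neighbouring text does NOT match; no characters are consumed.
Scanning left to right: at [0:4] → 'grms'; at [5:11] → 'ukjmms'; at [12:17] → 'itgms'.
Since nothing is captured, `findall` lists the 3 matched substrings directly.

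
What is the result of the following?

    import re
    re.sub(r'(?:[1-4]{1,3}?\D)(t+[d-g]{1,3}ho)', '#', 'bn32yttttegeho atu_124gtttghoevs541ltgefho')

'bn# atu_#evs5#'

Pattern: 1 to 3 of a character in [1-4] (lazy), then a non-digit (non-capturing group); then one or more of the literal 't', then 1 to 3 of a character in [d-g], then the literal 'ho' (captured).
Matches: at [2:14] → '32yttttegeho'; at [19:29] → '124gtttgho'; at [33:42] → '41ltgefho'.
Every occurrence is swapped for '#'.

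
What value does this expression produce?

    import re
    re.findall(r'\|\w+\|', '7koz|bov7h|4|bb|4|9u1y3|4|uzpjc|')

['|bov7h|', '|bb|', '|9u1y3|', '|uzpjc|']

Walking the string: at [4:11] → '|bov7h|'; at [12:16] → '|bb|'; at [17:24] → '|9u1y3|'; at [25:32] → '|uzpjc|'.
Since nothing is captured, `findall` lists the 4 matched substrings directly.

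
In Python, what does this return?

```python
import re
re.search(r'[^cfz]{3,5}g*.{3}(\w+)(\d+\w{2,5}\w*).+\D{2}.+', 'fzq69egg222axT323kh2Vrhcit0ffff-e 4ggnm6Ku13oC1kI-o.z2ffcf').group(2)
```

'0ffff'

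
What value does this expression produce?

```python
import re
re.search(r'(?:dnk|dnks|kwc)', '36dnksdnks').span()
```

(2, 5)

Alternation isn't longest-match — the leftmost alternative that fits at this position is chosen.
The match spans [2:5] → 'dnk'.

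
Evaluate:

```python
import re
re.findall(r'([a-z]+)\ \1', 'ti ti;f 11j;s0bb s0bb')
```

['ti']

`\1` is not a pattern — it's the concrete string captured by group 1, re-applied verbatim.
One capturing group, so `findall` returns just the captured substring from the one match — 1 in all.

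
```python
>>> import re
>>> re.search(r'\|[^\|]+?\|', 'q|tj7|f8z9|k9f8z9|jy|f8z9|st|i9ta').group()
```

'|tj7|'

`re.search` scans for the first position where the pattern succeeds.
The match spans [1:6] → '|tj7|'.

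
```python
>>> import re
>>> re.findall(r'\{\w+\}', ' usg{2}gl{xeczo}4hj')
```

Since nothing is captured, `findall` lists the 2 matched substrings directly.

['{2}', '{xeczo}']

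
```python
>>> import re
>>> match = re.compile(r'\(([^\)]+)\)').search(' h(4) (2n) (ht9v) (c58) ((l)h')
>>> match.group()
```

The match spans [2:5] → '(4)'.

'(4)'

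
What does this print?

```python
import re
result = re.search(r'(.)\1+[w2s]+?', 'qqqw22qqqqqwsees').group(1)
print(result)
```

q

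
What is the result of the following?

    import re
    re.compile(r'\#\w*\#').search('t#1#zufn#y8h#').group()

'#1#'

The match spans [1:4] → '#1#'.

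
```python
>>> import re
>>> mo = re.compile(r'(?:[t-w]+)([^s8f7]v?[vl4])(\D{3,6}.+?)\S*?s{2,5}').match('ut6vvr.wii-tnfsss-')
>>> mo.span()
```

(0, 17)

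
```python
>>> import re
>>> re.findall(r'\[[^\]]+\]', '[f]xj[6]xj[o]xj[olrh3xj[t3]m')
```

['[f]', '[6]', '[o]', '[olrh3xj[t3]']

`findall` yields the raw match text (4 of them) because the pattern has no groups.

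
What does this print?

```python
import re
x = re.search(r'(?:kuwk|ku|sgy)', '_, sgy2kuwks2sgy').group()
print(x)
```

sgy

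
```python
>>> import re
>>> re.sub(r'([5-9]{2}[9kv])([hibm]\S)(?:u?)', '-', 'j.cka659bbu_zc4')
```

'j.cka-_zc4'

`sub` substitutes '-' at each match site.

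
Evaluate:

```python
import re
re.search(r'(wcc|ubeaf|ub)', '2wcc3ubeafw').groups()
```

('wcc',)

Unlike `match`, `search` isn't anchored — it looks for the pattern anywhere in the string.
The match spans [1:4] → 'wcc'.
Captured: group 1 = 'wcc'.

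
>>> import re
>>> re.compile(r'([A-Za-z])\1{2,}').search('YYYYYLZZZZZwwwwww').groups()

The match spans [0:5] → 'YYYYY'.
Captured: group 1 = 'Y'.

('Y',)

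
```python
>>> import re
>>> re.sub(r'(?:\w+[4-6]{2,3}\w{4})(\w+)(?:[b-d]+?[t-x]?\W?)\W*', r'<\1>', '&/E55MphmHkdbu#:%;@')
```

'&/<Hkd>'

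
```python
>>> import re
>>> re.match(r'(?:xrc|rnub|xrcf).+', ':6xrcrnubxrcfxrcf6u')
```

None

`re.match` won't scan ahead — the pattern has to work from the very first character.
Here the pattern fails at index 0, so the call returns None.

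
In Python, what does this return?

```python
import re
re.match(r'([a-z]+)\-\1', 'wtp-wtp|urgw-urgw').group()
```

`re.match` only tries the pattern at the start of the string.
The match spans [0:7] → 'wtp-wtp'.

'wtp-wtp'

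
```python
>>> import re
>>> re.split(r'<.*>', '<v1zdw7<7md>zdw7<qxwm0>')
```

Matches to split on: at [0:23] → '<v1zdw7<7md>zdw7<qxwm0>'.
Splitting on the pattern gives 2 pieces.

['', '']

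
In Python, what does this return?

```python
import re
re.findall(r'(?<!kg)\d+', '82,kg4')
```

`(?!…)`/`(?<!…)` only lets a position through if the neighbouring text does NOT match; no characters are consumed.
Scanning left to right: at [0:2] → '82'.
With no groups in the pattern, `findall` gives back each whole match — 1 here.

['82']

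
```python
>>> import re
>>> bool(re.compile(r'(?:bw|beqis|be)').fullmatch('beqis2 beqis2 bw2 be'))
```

`re.fullmatch` is like wrapping the pattern in `^…$` (in single-line mode).
Here there's no way to consume every character, so the call returns None, and `bool(None)` is False.

False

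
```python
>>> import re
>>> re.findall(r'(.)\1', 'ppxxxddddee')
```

The backreference `\1` re-matches whatever the first group consumed, character for character.
With a single group, `findall` returns only what that group captured — 5 items.

['p', 'x', 'd', 'd', 'e']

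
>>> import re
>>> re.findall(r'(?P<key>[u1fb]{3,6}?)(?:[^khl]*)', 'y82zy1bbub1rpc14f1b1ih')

['1bb']

The `?` after the quantifier makes it lazy — it takes as little as possible before letting the rest of the pattern try.
One capturing group, so `findall` returns just the captured substring from the one match — 1 in all.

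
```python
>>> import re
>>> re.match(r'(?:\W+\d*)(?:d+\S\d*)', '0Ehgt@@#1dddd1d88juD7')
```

This matches one or more of a non-word character, then zero or more of a digit (non-capturing group); then one or more of the literal 'd', then a non-whitespace character, then zero or more of a digit (non-capturing group).
`re.match` won't scan ahead — the pattern has to work from the very first character.
Here the string doesn't start with a match, so the call returns None.

None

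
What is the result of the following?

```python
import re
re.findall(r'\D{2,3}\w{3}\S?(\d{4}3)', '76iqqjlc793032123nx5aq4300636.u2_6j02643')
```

The pattern matches 2 to 3 of a non-digit, then exactly 3 of a word character, then optionally a non-whitespace character; then exactly 4 of a digit, then a literal '3' (captured).
Matches: at [2:13] match 'iqqjlc79303', group 1 = '79303'; at [17:28] match 'nx5aq430063', group 1 = '30063'; at [29:40] match '.u2_6j02643', group 1 = '02643'.
`findall` collects group 1 from each match (3 total).

['79303', '30063', '02643']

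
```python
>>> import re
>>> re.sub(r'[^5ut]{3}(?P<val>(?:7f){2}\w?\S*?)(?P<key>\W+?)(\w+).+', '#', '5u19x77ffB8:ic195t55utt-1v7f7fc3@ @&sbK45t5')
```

Pattern: exactly 3 of any character except [5ut]; then the literal '7f' repeated 2 times, then optionally a word character, then zero or more of a non-whitespace character (lazy) (captured as 'val'); then one or more of a non-word character (lazy) (captured as 'key'); then one or more of a word character (captured); then one or more of any character.
Matches: at [23:43] → '-1v7f7fc3@ @&sbK45t5'.
Every occurrence is swapped for '#'.

'5u19x77ffB8:ic195t55utt#'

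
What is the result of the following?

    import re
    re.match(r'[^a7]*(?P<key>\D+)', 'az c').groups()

('az c',)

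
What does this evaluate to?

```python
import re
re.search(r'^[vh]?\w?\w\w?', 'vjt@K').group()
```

'vjt'

This matches anchored at the start of the string; then optionally one of [vh], then optionally a word character; then a word character, then optionally a word character.
The match spans [0:3] → 'vjt'.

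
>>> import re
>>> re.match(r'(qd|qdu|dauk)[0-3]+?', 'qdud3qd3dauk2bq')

None

`re.match` won't scan ahead — the pattern has to work from the very first character.
Here position 0 doesn't satisfy it, so the call returns None.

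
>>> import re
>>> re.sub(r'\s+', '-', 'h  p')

'h-p'

The pattern matches one or more of whitespace.
Matches: at [1:3] → '  '.
Each match is replaced by '-'.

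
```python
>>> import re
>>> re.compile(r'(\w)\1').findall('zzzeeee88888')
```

The backreference `\1` re-matches whatever the first group consumed, character for character.
Because there's exactly one group, `findall` drops the full match and keeps group 1 from each hit.

['z', 'e', 'e', '8', '8']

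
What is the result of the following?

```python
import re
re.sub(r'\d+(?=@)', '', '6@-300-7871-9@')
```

'@-300-7871-@'

The positive lookaround only admits positions where the adjacent text matches; those characters stay outside the span.
Each match is replaced by ''.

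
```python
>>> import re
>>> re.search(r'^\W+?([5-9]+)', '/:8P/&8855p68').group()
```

'/:8'

Pattern: anchored at the start of the string; then one or more of a non-word character (lazy); then one or more of a character in [5-9] (captured).
`re.search` scans for the first position where the pattern succeeds.
The match spans [0:3] → '/:8'.
Captured: group 1 = '8'.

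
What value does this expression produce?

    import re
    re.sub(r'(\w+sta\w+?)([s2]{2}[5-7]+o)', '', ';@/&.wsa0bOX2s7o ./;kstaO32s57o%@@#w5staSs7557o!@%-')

';@/&.wsa0bOX2s7o ./;%@@#w5staSs7557o!@%-'

Pattern: one or more of a word character, then the literal 'sta', then one or more of a word character (lazy) (captured); then exactly 2 of one of [s2], then one or more of a character in [5-7], then the literal 'o' (captured).
`sub` substitutes '' at each match site.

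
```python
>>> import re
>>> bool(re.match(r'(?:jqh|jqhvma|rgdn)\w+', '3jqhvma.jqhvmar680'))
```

With `match`, the pattern is implicitly anchored at the beginning.
Here position 0 doesn't satisfy it, so the call returns None, and `bool(None)` is False.

False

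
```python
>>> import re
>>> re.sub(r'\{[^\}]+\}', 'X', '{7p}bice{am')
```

'Xbice{am'

Matches: at [0:4] → '{7p}'.
Every occurrence is swapped for 'X'.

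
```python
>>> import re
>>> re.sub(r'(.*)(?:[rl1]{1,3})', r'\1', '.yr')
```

'.y'

Each match is replaced using the text its own group 1 captured.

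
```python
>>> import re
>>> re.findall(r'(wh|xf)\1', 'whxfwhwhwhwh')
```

['wh', 'wh']

The backreference `\1` re-matches whatever the first group consumed, character for character.
Matches: at [4:8] match 'whwh', group 1 = 'wh'; at [8:12] match 'whwh', group 1 = 'wh'.
With a single group, `findall` returns only what that group captured — 2 items.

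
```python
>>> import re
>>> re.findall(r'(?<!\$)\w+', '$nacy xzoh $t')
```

Because the assertion is negative and zero-width, positions next to the forbidden text are skipped.
Scanning left to right: at [2:5] → 'acy'; at [6:10] → 'xzoh'.
Since nothing is captured, `findall` lists the 2 matched substrings directly.

['acy', 'xzoh']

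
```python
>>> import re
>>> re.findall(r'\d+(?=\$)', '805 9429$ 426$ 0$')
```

['9429', '426', '0']

Lookahead/lookbehind check context without consuming it, so the matched span excludes the asserted characters.
With no groups in the pattern, `findall` gives back each whole match — 3 here.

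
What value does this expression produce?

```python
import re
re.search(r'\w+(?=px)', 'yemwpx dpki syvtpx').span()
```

Lookahead/lookbehind check context without consuming it, so the matched span excludes the asserted characters.
`re.search` tries every starting position until one works.
The match spans [0:4] → 'yemw'.

(0, 4)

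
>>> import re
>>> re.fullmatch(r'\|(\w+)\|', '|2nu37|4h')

None

`re.fullmatch` is like wrapping the pattern in `^…$` (in single-line mode).
Here the pattern can't cover the whole string, so the call returns None.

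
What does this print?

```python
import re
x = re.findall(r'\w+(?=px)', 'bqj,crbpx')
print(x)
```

The lookaround is zero-width — it requires the adjacent text to match without consuming it, so the asserted text isn't part of the match.
Matches: at [4:7] → 'crb'.
No capturing groups, so `findall` returns the 1 full match string.

['crb']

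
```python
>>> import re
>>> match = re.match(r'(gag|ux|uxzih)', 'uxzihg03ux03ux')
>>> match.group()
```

`re.match` won't scan ahead — the pattern has to work from the very first character.
The match spans [0:2] → 'ux'.

'ux'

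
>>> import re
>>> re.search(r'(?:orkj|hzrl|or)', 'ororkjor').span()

The match spans [0:2] → 'or'.

(0, 2)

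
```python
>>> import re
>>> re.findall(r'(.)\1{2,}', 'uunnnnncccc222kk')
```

['n', 'c', '2']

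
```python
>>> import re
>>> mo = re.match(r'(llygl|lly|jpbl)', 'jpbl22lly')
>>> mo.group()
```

'jpbl'

`re.match` only tries the pattern at the start of the string.
The match spans [0:4] → 'jpbl'.
Captured: group 1 = 'jpbl'.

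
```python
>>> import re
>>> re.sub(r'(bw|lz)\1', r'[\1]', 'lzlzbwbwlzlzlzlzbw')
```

`\1` has to match the exact text group 1 already captured.
Matches: at [0:4] → 'lzlz'; at [4:8] → 'bwbw'; at [8:12] → 'lzlz'; at [12:16] → 'lzlz'.
`\1` in the replacement pulls in group 1's text for each match.

'[lz][bw][lz][lz]bw'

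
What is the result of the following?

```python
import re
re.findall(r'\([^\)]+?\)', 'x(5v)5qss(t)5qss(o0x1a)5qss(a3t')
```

Walking the string: at [1:5] → '(5v)'; at [9:12] → '(t)'; at [16:23] → '(o0x1a)'.
With no groups in the pattern, `findall` gives back each whole match — 3 here.

['(5v)', '(t)', '(o0x1a)']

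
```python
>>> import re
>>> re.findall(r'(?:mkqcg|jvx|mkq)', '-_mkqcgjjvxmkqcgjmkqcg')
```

The regex engine tests alternatives in the order written; an earlier branch that matches wins even if a later one would match more.
`findall` yields the raw match text (4 of them) because the pattern has no groups.

['mkqcg', 'jvx', 'mkqcg', 'mkqcg']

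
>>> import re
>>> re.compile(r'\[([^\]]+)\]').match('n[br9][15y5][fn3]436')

None

`re.match` only tries the pattern at the start of the string.
Here position 0 doesn't satisfy it, so the call returns None.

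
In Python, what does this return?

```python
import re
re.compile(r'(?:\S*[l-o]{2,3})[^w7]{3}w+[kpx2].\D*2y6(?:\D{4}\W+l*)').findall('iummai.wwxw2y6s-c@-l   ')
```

['iummai.wwxw2y6s-c@-l']

The pattern matches zero or more of a non-whitespace character, then 2 to 3 of a character in [l-o] (non-capturing group); then exactly 3 of any character except [w7], then one or more of the literal 'w', then one of [kpx2]; then any character, then zero or more of a non-digit, then the literal '2y6'; then exactly 4 of a non-digit, then one or more of a non-word character, then zero or more of the literal 'l' (non-capturing group).
Scanning left to right: at [0:20] → 'iummai.wwxw2y6s-c@-l'.
No capturing groups, so `findall` returns the 1 full match string.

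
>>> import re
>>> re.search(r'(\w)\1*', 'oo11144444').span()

After group 1 captures some text, `\1` only succeeds where that same text appears again.
The match spans [0:2] → 'oo'.

(0, 2)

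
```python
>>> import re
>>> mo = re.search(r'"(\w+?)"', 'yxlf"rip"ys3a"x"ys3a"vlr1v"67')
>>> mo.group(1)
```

Unlike `match`, `search` isn't anchored — it looks for the pattern anywhere in the string.
The match spans [4:9] → '"rip"'.
Captured: group 1 = 'rip'.

'rip'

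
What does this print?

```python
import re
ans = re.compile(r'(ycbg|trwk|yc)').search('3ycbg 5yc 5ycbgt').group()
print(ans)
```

ycbg

Branches in `(...|...)` are attempted left-to-right; the first branch that allows the whole pattern to succeed is taken.
`re.search` scans for the first position where the pattern succeeds.
The match spans [1:5] → 'ycbg'.
Captured: group 1 = 'ycbg'.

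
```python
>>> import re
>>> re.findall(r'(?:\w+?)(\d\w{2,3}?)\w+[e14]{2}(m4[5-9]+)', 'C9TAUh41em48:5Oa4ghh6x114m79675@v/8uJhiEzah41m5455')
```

This matches one or more of a word character (lazy) (non-capturing group); then a digit, then 2 to 3 of a word character (lazy) (captured); then one or more of a word character, then exactly 2 of one of [e14]; then the literal 'm4', then one or more of a character in [5-9] (captured).
Multiple groups make `findall` return tuples — one 2-tuple for the one match.

[('9TA', 'm48')]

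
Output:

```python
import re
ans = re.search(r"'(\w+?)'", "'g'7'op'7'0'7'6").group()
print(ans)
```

'g'

`search` walks the string left to right and returns the first match it finds.
The match spans [0:3] → "'g'".
Captured: group 1 = 'g'.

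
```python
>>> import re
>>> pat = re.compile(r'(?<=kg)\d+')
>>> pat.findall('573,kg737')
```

['737']

Lookahead/lookbehind check context without consuming it, so the matched span excludes the asserted characters.
`findall` yields the raw match text (1 of them) because the pattern has no groups.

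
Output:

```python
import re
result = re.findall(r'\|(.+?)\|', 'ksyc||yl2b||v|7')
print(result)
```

['|yl2b', 'v']

Lazy quantifiers expand one character at a time until the remainder of the pattern can match.
Matches: at [4:11] match '||yl2b|', group 1 = '|yl2b'; at [11:14] match '|v|', group 1 = 'v'.
Because there's exactly one group, `findall` drops the full match and keeps group 1 from each hit.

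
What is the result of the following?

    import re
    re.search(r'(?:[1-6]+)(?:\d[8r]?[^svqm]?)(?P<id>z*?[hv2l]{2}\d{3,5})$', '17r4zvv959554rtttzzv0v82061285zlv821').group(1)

'zlv821'

The match spans [25:36] → '61285zlv821'.
Captured: group 1 = 'zlv821'.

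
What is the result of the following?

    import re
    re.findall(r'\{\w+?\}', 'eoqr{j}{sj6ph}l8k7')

Since nothing is captured, `findall` lists the 2 matched substrings directly.

['{j}', '{sj6ph}']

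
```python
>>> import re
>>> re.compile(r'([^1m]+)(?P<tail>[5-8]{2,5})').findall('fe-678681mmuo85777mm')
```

Pattern: one or more of any character except [1m] (captured); then 2 to 5 of a character in [5-8] (captured as 'tail').
2 groups means each result is a tuple of 2 captured strings — 2 here.

[('fe-678', '68'), ('uo857', '77')]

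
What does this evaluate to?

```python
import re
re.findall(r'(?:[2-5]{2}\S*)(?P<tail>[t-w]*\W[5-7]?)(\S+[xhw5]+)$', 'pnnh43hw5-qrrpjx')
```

[('-', 'qrrpjx')]

The pattern matches exactly 2 of a character in [2-5], then zero or more of a non-whitespace character (non-capturing group); then zero or more of a character in [t-w], then a non-word character, then optionally a character in [5-7] (captured as 'tail'); then one or more of a non-whitespace character, then one or more of one of [xhw5] (captured); then anchored at the end.
Walking the string: at [4:16] match '43hw5-qrrpjx', groups = ('-', 'qrrpjx').
Multiple groups make `findall` return tuples — one 2-tuple for the one match.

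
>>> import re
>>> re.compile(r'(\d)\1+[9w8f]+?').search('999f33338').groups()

The match spans [0:4] → '999f'.
Captured: group 1 = '9'.

('9',)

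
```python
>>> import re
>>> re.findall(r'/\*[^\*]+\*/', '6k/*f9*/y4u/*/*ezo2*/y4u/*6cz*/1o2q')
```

['/*f9*/', '/*ezo2*/', '/*6cz*/']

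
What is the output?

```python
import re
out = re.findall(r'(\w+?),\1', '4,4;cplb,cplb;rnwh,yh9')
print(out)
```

After group 1 captures some text, `\1` only succeeds where that same text appears again.
Walking the string: at [0:3] match '4,4', group 1 = '4'; at [4:13] match 'cplb,cplb', group 1 = 'cplb'.
With a single group, `findall` returns only what that group captured — 2 items.

['4', 'cplb']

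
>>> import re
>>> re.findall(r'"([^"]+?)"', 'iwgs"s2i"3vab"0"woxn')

['s2i', '0']

`findall` collects group 1 from each match (2 total).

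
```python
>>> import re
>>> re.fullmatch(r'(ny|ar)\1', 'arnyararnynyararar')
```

None

`fullmatch` succeeds only if the pattern covers the string from start to end.
Here the pattern can't cover the whole string, so the call returns None.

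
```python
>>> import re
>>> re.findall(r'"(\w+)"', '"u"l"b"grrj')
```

['u', 'b']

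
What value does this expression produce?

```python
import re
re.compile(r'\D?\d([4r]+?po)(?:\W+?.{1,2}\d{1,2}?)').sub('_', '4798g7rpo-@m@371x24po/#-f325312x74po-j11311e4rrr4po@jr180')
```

'4798_71_25312_311_80'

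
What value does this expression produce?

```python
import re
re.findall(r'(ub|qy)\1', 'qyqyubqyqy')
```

The backreference `\1` re-matches whatever the first group consumed, character for character.
Scanning left to right: at [0:4] match 'qyqy', group 1 = 'qy'; at [6:10] match 'qyqy', group 1 = 'qy'.
One capturing group, so `findall` returns just the captured substring from each match — 2 in all.

['qy', 'qy']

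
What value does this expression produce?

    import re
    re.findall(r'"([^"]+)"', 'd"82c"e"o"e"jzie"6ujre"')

['82c', 'o', 'jzie']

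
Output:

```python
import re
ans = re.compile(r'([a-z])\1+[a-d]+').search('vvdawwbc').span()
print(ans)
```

(0, 4)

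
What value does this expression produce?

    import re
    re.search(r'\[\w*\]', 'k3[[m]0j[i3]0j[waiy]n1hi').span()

(3, 6)

`re.search` tries every starting position until one works.
The match spans [3:6] → '[m]'.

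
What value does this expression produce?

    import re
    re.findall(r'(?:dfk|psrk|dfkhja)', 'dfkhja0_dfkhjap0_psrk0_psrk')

`|` is ordered: at each position the engine commits to the first alternative that works.
Scanning left to right: at [0:3] → 'dfk'; at [8:11] → 'dfk'; at [17:21] → 'psrk'; at [23:27] → 'psrk'.
Since nothing is captured, `findall` lists the 4 matched substrings directly.

['dfk', 'dfk', 'psrk', 'psrk']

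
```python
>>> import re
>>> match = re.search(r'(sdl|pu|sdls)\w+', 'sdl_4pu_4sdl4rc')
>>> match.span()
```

(0, 15)

`re.search` scans for the first position where the pattern succeeds.
The match spans [0:15] → 'sdl_4pu_4sdl4rc'.
Captured: group 1 = 'sdl'.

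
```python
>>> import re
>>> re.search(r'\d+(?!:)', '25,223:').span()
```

Because the assertion is negative and zero-width, positions next to the forbidden text are skipped.
Unlike `match`, `search` isn't anchored — it looks for the pattern anywhere in the string.
The match spans [0:2] → '25'.

(0, 2)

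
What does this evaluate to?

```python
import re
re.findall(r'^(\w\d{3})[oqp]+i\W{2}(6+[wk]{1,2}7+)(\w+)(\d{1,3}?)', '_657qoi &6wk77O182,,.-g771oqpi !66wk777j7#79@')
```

[('_657', '6wk77', 'O18', '2')]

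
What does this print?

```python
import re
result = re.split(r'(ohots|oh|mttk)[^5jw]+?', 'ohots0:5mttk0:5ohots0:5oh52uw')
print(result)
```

Alternation tries branches left to right and keeps the first one that lets the overall match succeed at that position.
Because the pattern has a capturing group, `split` also inserts each captured text between the pieces.

['', 'ohots', ':5', 'mttk', ':5', 'ohots', ':5oh52uw']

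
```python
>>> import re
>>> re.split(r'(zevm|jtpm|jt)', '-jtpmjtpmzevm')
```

['-', 'jtpm', '', 'jtpm', '', 'zevm', '']

`|` is ordered: at each position the engine commits to the first alternative that works.
Matches to split on: at [1:5] → 'jtpm'; at [5:9] → 'jtpm'; at [9:13] → 'zevm'.
The group in the pattern means `split` returns the separators' captures alongside the pieces.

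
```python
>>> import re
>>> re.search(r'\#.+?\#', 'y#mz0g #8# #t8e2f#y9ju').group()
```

'#mz0g #'

Because the quantifier is non-greedy, it stops expanding at the earliest point where the rest of the pattern can succeed.
The match spans [1:8] → '#mz0g #'.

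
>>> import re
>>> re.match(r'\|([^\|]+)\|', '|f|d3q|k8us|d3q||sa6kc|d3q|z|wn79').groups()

`match` is anchored at position 0; if the pattern doesn't fit there, it returns None.
The match spans [0:3] → '|f|'.
Captured: group 1 = 'f'.

('f',)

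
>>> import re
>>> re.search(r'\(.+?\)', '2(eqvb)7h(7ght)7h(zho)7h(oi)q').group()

'(eqvb)'

The match spans [1:7] → '(eqvb)'.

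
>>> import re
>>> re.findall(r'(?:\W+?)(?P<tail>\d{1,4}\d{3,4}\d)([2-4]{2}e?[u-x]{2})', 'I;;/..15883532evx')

This matches one or more of a non-word character (lazy) (non-capturing group); then 1 to 4 of a digit, then 3 to 4 of a digit, then a digit (captured as 'tail'); then exactly 2 of a character in [2-4], then optionally a literal 'e', then exactly 2 of a character in [u-x] (captured).
Matches: at [1:17] match ';;/..15883532evx', groups = ('158835', '32evx').
`findall` packs the 2 group values into a tuple for every match.

[('158835', '32evx')]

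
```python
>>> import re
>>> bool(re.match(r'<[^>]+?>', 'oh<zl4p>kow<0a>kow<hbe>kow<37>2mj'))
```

`match` is anchored at position 0; if the pattern doesn't fit there, it returns None.
Here the string doesn't start with a match, so the call returns None, and `bool(None)` is False.

False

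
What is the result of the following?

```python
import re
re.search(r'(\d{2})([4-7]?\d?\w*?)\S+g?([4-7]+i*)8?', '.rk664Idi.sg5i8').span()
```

(3, 15)

The match spans [3:15] → '664Idi.sg5i8'.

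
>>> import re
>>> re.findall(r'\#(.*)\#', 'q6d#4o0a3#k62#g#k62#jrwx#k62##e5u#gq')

Because there's exactly one group, `findall` drops the full match and keeps group 1 from the one hit.

['4o0a3#k62#g#k62#jrwx#k62##e5u']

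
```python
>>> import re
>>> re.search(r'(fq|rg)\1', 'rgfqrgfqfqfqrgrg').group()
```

A backreference is literal: `\1` must see the identical characters the first group matched.
The match spans [6:10] → 'fqfq'.

'fqfq'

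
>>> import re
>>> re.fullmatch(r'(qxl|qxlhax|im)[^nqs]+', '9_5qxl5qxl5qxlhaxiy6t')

None

For `fullmatch`, every character of the input must be accounted for by the pattern.
Here there's no way to consume every character, so the call returns None.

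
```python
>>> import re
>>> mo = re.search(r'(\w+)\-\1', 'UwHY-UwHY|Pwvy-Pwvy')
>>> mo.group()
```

`\1` has to match the exact text group 1 already captured.
`search` walks the string left to right and returns the first match it finds.
The match spans [0:9] → 'UwHY-UwHY'.
Captured: group 1 = 'UwHY'.

'UwHY-UwHY'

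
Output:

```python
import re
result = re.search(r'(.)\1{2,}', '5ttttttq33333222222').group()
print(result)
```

tttttt

The backreference `\1` re-matches whatever the first group consumed, character for character.
The match spans [1:7] → 'tttttt'.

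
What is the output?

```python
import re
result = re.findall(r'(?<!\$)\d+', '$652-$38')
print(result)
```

`(?!…)`/`(?<!…)` only lets a position through if the neighbouring text does NOT match; no characters are consumed.
Scanning left to right: at [2:4] → '52'; at [7:8] → '8'.
Since nothing is captured, `findall` lists the 2 matched substrings directly.

['52', '8']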